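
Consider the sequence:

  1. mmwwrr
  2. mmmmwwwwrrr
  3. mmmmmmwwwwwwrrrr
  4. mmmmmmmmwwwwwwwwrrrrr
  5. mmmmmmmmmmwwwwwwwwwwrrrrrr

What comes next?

mmmmmmmmmmmmwwwwwwwwwwwwrrrrrrr

Reading off run lengths: m runs 2, 4, 6, 8, 10; w runs 2, 4, 6, 8, 10; r runs 2, 3, 4, 5, 6 — each is linear in n (n = 1, 2, …).
For the next term, n = 6, so the run lengths are 12, 12, 7.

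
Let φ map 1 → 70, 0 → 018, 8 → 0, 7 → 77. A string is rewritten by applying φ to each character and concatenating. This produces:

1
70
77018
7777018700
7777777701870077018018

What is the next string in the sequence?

7777777777777777018700770180187777018700018700

Applying the rule to each of the 22 symbols of 7777777701870077018018 gives the pieces 77 77 77 77 77 77 77 77 018 70 0 77 018 018 77 77 018 70 0 018 70 0, which concatenate to the answer.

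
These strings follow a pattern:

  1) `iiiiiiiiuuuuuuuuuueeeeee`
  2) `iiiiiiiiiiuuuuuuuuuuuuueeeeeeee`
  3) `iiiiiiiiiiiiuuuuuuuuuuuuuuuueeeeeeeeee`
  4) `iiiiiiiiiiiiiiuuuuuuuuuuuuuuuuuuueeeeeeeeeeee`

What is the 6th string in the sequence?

iiiiiiiiiiiiiiiiiiuuuuuuuuuuuuuuuuuuuuuuuuueeeeeeeeeeeeeeee

Each string has the form i^{2n+2} u^{3n+1} e^{2n}, where the shown terms are n = 3, 4, 5, 6.
For term 6, n = 8, so the run lengths are 18, 25, 16.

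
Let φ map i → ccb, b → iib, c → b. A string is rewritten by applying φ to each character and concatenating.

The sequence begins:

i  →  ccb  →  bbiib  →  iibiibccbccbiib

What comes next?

Replace each of the 15 characters of iibiibccbccbiib in place — ccb ccb iib ccb ccb iib b b iib b b iib ccb ccb iib — and concatenate.

ccbccbiibccbccbiibbbiibbbiibccbccbiib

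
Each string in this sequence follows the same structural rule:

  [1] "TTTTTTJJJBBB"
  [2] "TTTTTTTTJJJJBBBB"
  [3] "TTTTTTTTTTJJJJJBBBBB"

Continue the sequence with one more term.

TTTTTTTTTTTTJJJJJJBBBBBB

Each string has the form T^{2n} J^{n} B^{n}, where the shown terms are n = 3, 4, 5.
Setting n = 6 gives 12, 6, 6 characters in each block.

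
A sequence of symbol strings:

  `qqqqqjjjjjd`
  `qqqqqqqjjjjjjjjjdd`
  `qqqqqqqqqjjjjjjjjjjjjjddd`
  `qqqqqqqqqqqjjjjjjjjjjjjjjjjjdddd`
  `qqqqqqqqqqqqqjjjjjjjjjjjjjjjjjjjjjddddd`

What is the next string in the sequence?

qqqqqqqqqqqqqqqjjjjjjjjjjjjjjjjjjjjjjjjjdddddd

Each string has the form q^{2n+3} j^{4n+1} d^{n} (n = 1, 2, …).
At n = 6 the blocks have lengths 15, 25, 6.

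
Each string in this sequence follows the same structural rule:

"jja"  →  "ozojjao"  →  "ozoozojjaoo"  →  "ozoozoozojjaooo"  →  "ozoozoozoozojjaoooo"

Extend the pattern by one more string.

s(k+1) = ozo·s(k)·o, so each term gains ozo as a prefix and o as a suffix.
Applying this once more to ozoozoozoozojjaoooo:

ozoozoozoozoozojjaooooo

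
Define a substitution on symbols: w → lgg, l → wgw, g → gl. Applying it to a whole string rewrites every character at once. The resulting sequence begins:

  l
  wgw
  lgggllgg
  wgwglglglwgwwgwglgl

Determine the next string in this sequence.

lgggllggglwgwglwgwglwgwlgggllgglgggllggglwgwglwgw

Replace each of the 19 characters of wgwglglglwgwwgwglgl in place — lgg gl lgg gl wgw gl wgw gl wgw lgg gl lgg lgg gl lgg gl wgw gl wgw — and concatenate.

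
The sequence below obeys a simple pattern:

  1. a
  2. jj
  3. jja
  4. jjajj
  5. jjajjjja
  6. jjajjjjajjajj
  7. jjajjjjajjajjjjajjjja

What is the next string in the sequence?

jjajjjjajjajjjjajjjjajjajjjjajjajj

Each term (from the third on) is the previous term followed by the one before it: term 3 = jj·a = jja.
Continuing: jjajjjjajjajjjjajjjja · jjajjjjajjajj gives term 8.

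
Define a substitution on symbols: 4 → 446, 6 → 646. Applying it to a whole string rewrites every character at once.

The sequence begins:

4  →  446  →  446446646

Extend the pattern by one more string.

Apply φ to 446446646 symbol by symbol: 4→446, 4→446, 6→646, 4→446, 4→446, 6→646, 6→646, 4→446, 6→646; joined: 446 446 646 446 446 646 646 446 646.

446446646446446646646446646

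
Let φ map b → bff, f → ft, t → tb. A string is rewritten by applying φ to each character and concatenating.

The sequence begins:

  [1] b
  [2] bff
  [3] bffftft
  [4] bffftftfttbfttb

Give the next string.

Applying the rule to each of the 15 symbols of bffftftfttbfttb gives the pieces bff ft ft ft tb ft tb ft tb tb bff ft tb tb bff, which concatenate to the answer.

bffftftfttbfttbfttbtbbfffttbtbbff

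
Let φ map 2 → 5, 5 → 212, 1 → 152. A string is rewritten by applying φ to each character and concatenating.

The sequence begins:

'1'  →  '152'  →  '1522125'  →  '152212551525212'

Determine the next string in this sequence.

Replace each of the 15 characters of 152212551525212 in place — 152 212 5 5 152 5 212 212 152 212 5 212 5 152 5 — and concatenate.

152212551525212212152212521251525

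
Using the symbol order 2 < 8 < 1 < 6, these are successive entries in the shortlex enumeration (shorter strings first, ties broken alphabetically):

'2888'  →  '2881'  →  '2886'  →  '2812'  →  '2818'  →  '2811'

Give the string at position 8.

Continuing the enumeration 2 steps past 2811: 2811 → 2816 → (answer).

2862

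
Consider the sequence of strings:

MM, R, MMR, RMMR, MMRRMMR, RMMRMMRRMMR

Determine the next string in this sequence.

From term 3 onward, concatenate the second-to-last term with the last: MM·R = MMR, R·MMR = RMMR, …
Continuing: MMRRMMR · RMMRMMRRMMR gives term 7.

MMRRMMRRMMRMMRRMMR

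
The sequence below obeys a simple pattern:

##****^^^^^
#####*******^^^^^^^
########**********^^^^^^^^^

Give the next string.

###########*************^^^^^^^^^^^

Each string has the form #^{3n-1} *^{3n+1} ^^{2n+3} (n = 1, 2, …).
Setting n = 4 gives 11, 13, 11 characters in each block.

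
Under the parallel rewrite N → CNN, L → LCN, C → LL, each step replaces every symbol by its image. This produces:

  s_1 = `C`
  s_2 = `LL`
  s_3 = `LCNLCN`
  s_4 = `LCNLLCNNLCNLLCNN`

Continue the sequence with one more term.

Applying the rule to each of the 16 symbols of LCNLLCNNLCNLLCNN gives the pieces LCN LL CNN LCN LCN LL CNN CNN LCN LL CNN LCN LCN LL CNN CNN, which concatenate to the answer.

LCNLLCNNLCNLCNLLCNNCNNLCNLLCNNLCNLCNLLCNNCNN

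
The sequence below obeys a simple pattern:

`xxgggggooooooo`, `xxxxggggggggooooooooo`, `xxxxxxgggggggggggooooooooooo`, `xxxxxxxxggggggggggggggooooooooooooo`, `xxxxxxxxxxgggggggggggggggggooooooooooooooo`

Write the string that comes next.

xxxxxxxxxxxxggggggggggggggggggggooooooooooooooooo

Each string has the form x^{2n-2} g^{3n-1} o^{2n+3}, where the shown terms are n = 2, 3, 4, 5, 6.
Setting n = 7 gives 12, 20, 17 characters in each block.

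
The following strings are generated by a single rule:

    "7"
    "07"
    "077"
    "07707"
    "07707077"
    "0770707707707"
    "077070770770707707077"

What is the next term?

0770707707707077070770770707707707

From term 3 onward, concatenate the last term with the second-to-last: 07·7 = 077, 077·07 = 07707, …
So term 8 is 077070770770707707077·0770707707707.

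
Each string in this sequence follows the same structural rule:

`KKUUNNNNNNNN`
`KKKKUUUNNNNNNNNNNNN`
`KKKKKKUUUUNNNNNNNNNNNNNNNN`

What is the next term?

The n-th term is 2n-2 K's then n U's then 4n N's, where the shown terms are n = 2, 3, 4.
At n = 5 the blocks have lengths 8, 5, 20.

KKKKKKKKUUUUUNNNNNNNNNNNNNNNNNNNN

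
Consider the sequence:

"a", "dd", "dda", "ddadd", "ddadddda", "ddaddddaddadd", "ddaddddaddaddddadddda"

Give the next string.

ddaddddaddaddddaddddaddaddddaddadd

Each term (from the third on) is the previous term followed by the one before it: term 3 = dd·a = dda.
Continuing: ddaddddaddaddddadddda · ddaddddaddadd gives term 8.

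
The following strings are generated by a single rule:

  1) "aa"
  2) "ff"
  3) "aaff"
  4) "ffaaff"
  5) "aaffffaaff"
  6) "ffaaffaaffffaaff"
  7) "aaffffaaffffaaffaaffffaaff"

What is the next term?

Each term (from the third on) is the two preceding terms concatenated in order: term 3 = aa·ff = aaff.
So term 8 is ffaaffaaffffaaff·aaffffaaffffaaffaaffffaaff.

ffaaffaaffffaaffaaffffaaffffaaffaaffffaaff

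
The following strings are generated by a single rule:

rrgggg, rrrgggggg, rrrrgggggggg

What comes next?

rrrrrgggggggggg

The n-th term is n r's then 2n g's, where the shown terms are n = 2, 3, 4.
At n = 5 the blocks have lengths 5, 10.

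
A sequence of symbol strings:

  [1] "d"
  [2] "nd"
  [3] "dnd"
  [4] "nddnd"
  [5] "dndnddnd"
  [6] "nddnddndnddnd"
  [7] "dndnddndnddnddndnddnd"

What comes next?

nddnddndnddnddndnddndnddnddndnddnd

From term 3 onward, concatenate the second-to-last term with the last: d·nd = dnd, nd·dnd = nddnd, …
The next term joins nddnddndnddnd and dndnddndnddnddndnddnd.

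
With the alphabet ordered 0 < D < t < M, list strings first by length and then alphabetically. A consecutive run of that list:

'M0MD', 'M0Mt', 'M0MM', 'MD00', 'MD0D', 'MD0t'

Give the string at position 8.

Continuing the enumeration 2 steps past MD0t: MD0t → MD0M → (answer).

MDD0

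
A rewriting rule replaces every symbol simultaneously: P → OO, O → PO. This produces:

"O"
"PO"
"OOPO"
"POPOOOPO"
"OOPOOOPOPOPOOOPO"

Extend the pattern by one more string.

Applying the rule to each of the 16 symbols of OOPOOOPOPOPOOOPO gives the pieces PO PO OO PO PO PO OO PO OO PO OO PO PO PO OO PO, which concatenate to the answer.

POPOOOPOPOPOOOPOOOPOOOPOPOPOOOPO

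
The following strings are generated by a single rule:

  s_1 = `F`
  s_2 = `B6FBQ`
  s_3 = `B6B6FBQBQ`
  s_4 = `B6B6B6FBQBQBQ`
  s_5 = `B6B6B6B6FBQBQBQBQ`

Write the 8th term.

s(k+1) = B6·s(k)·BQ, so each term gains B6 as a prefix and BQ as a suffix.
From B6B6B6B6FBQBQBQBQ, 3 further steps: B6B6B6B6FBQBQBQBQ → B6B6B6B6B6FBQBQBQBQBQ → B6B6B6B6B6B6FBQBQBQBQBQBQ → (answer).

B6B6B6B6B6B6B6FBQBQBQBQBQBQBQ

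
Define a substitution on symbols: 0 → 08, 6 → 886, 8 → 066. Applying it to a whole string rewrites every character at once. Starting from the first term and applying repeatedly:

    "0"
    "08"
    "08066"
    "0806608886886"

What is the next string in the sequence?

080660888688608066066066886066066886

Applying the rule to each of the 13 symbols of 0806608886886 gives the pieces 08 066 08 886 886 08 066 066 066 886 066 066 886, which concatenate to the answer.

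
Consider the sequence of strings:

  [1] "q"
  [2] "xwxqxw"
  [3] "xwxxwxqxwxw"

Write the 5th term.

xwxxwxxwxxwxqxwxwxwxw

Each term wraps the previous one in xwx on the left and xw on the right.
From xwxxwxqxwxw, 2 further steps: xwxxwxqxwxw → xwxxwxxwxqxwxwxw → (answer).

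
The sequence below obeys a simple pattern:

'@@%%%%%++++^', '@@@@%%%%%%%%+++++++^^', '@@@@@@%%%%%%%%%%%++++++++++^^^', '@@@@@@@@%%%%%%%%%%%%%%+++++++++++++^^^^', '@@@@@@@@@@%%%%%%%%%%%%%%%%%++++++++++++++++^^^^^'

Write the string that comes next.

@@@@@@@@@@@@%%%%%%%%%%%%%%%%%%%%+++++++++++++++++++^^^^^^

Term n consists of 2n @'s, followed by 3n+2 %'s, followed by 3n+1 +'s, followed by n ^'s (n = 1, 2, …).
Setting n = 6 gives 12, 20, 19, 6 characters in each block.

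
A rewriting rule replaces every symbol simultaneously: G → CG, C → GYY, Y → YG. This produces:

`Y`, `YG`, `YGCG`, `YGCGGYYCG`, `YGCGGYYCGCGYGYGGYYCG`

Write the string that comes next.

Applying the rule to each of the 20 symbols of YGCGGYYCGCGYGYGGYYCG gives the pieces YG CG GYY CG CG YG YG GYY CG GYY CG YG CG YG CG CG YG YG GYY CG, which concatenate to the answer.

YGCGGYYCGCGYGYGGYYCGGYYCGYGCGYGCGCGYGYGGYYCG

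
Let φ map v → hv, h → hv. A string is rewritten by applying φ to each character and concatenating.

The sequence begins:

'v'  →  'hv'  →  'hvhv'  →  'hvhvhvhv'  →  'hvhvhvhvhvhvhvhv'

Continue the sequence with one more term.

Applying the rule to each of the 16 symbols of hvhvhvhvhvhvhvhv gives the pieces hv hv hv hv hv hv hv hv hv hv hv hv hv hv hv hv, which concatenate to the answer.

hvhvhvhvhvhvhvhvhvhvhvhvhvhvhvhv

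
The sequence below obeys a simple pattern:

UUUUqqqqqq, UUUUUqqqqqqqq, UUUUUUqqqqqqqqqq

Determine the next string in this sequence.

Reading off run lengths: U runs 4, 5, 6; q runs 6, 8, 10 — each is linear in n, where the shown terms are n = 3, 4, 5.
Setting n = 6 gives 7, 12 characters in each block.

UUUUUUUqqqqqqqqqqqq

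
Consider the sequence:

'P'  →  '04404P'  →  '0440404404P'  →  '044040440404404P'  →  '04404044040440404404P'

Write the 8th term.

04404044040440404404044040440404404P

Each term is the previous one with 04404 prepended.
From 04404044040440404404P, 3 further steps: 04404044040440404404P → 0440404404044040440404404P → 044040440404404044040440404404P → (answer).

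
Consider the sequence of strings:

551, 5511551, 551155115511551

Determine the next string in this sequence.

s(k+1) = s(k)·1·s(k) — each term doubles the last with '1' between the halves.
Doubling 551155115511551 with '1' between the halves:

5511551155115511551155115511551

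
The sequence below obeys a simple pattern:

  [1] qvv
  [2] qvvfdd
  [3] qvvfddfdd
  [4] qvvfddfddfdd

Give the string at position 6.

qvvfddfddfddfddfdd

Each term is the previous one with fdd appended.
From qvvfddfddfdd, 2 further steps: qvvfddfddfdd → qvvfddfddfddfdd → (answer).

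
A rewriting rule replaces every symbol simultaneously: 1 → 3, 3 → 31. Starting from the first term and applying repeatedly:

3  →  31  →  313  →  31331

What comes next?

31331313

Apply φ to 31331 symbol by symbol: 3→31, 1→3, 3→31, 3→31, 1→3; joined: 31 3 31 31 3.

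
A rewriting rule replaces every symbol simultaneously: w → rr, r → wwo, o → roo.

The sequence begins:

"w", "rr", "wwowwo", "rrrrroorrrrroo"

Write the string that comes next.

wwowwowwowwowworooroowwowwowwowwowworooroo

Replace each of the 14 characters of rrrrroorrrrroo in place — wwo wwo wwo wwo wwo roo roo wwo wwo wwo wwo wwo roo roo — and concatenate.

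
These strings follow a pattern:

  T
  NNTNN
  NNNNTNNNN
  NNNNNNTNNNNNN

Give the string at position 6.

Each term wraps the previous one in NN on the left and NN on the right.
From NNNNNNTNNNNNN, 2 further steps: NNNNNNTNNNNNN → NNNNNNNNTNNNNNNNN → (answer).

NNNNNNNNNNTNNNNNNNNNN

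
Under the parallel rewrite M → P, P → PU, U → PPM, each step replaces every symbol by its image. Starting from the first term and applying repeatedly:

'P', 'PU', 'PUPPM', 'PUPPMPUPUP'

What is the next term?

PUPPMPUPUPPUPPMPUPPMPU

Rewriting each symbol of PUPPMPUPUP: P→PU, U→PPM, P→PU, P→PU, M→P, P→PU, U→PPM, P→PU, U→PPM, P→PU, which concatenates to PU PPM PU PU P PU PPM PU PPM PU.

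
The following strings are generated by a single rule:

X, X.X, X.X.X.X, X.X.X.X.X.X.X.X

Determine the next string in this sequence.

Every step duplicates the string with '.' between the halves.
One more doubling of X.X.X.X.X.X.X.X gives the answer.

X.X.X.X.X.X.X.X.X.X.X.X.X.X.X.X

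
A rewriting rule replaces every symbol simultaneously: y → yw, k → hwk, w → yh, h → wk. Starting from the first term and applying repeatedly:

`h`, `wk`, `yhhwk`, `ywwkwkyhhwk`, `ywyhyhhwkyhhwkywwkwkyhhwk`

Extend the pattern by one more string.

φ(ywyhyhhwkyhhwkywwkwkyhhwk) expands symbol-by-symbol to yw yh yw wk yw wk wk yh hwk yw wk wk yh hwk yw yh yh hwk yh hwk yw wk wk yh hwk; joining the 25 pieces gives the next term.

ywyhywwkywwkwkyhhwkywwkwkyhhwkywyhyhhwkyhhwkywwkwkyhhwk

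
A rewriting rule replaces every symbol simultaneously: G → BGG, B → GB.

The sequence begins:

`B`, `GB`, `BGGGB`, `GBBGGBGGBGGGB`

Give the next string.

BGGGBGBBGGBGGGBBGGBGGGBBGGBGGBGGGB

φ(GBBGGBGGBGGGB) expands symbol-by-symbol to BGG GB GB BGG BGG GB BGG BGG GB BGG BGG BGG GB; joining the 13 pieces gives the next term.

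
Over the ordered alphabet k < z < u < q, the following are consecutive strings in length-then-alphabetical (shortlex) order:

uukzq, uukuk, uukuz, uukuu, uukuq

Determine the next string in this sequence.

Treat uukuq as a base-4 numeral over the given alphabet and add one, carrying through any trailing q's.

uukqk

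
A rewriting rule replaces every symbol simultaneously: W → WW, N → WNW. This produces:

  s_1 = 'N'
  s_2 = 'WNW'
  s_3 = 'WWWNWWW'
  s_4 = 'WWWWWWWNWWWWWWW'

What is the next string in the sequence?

Applying the rule to each of the 15 symbols of WWWWWWWNWWWWWWW gives the pieces WW WW WW WW WW WW WW WNW WW WW WW WW WW WW WW, which concatenate to the answer.

WWWWWWWWWWWWWWWNWWWWWWWWWWWWWWW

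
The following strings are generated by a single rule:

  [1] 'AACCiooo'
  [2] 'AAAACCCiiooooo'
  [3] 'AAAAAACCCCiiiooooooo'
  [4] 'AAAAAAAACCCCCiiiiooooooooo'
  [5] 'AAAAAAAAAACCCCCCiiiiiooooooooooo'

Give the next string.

Reading off run lengths: A runs 2, 4, 6, 8, 10; C runs 2, 3, 4, 5, 6; i runs 1, 2, 3, 4, 5; o runs 3, 5, 7, 9, 11 — each is linear in n (n = 1, 2, …).
For the next term, n = 6, so the run lengths are 12, 7, 6, 13.

AAAAAAAAAAAACCCCCCCiiiiiiooooooooooooo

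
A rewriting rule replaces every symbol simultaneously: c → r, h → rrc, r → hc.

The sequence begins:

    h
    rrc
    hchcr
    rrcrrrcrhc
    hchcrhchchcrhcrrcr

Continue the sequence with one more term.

Rewriting the 18 symbols of hchcrhchchcrhcrrcr one by one yields rrc r rrc r hc rrc r rrc r rrc r hc rrc r hc hc r hc; concatenated:

rrcrrrcrhcrrcrrrcrrrcrhcrrcrhchcrhc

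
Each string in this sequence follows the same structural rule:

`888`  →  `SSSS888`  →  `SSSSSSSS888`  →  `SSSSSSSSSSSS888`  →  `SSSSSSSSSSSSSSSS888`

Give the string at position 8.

Each term is the previous one with SSSS prepended.
From SSSSSSSSSSSSSSSS888, 3 further steps: SSSSSSSSSSSSSSSS888 → SSSSSSSSSSSSSSSSSSSS888 → SSSSSSSSSSSSSSSSSSSSSSSS888 → (answer).

SSSSSSSSSSSSSSSSSSSSSSSSSSSS888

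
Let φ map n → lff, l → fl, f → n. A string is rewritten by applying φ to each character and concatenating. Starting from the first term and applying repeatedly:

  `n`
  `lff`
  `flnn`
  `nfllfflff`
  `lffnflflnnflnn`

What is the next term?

Rewriting the 14 symbols of lffnflflnnflnn one by one yields fl n n lff n fl n fl lff lff n fl lff lff; concatenated:

flnnlffnflnfllfflffnfllfflff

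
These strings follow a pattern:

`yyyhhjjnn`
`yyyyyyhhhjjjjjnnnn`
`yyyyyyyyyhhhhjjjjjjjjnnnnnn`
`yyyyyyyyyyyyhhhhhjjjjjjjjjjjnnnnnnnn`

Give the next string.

Each string has the form y^{3n} h^{n+1} j^{3n-1} n^{2n} (n = 1, 2, …).
Setting n = 5 gives 15, 6, 14, 10 characters in each block.

yyyyyyyyyyyyyyyhhhhhhjjjjjjjjjjjjjjnnnnnnnnnn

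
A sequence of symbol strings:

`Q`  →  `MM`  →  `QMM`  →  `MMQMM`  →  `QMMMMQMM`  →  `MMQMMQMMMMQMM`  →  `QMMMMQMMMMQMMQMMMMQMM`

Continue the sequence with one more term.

This is a Fibonacci-style word recurrence s(k) = s(k−2)·s(k−1): e.g. Q·MM = QMM.
The next term joins MMQMMQMMMMQMM and QMMMMQMMMMQMMQMMMMQMM.

MMQMMQMMMMQMMQMMMMQMMMMQMMQMMMMQMM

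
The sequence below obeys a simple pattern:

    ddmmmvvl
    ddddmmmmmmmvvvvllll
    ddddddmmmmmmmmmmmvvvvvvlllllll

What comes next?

ddddddddmmmmmmmmmmmmmmmvvvvvvvvllllllllll

The n-th term is 2n d's then 4n-1 m's then 2n v's then 3n-2 l's (n = 1, 2, …).
For the next term, n = 4, so the run lengths are 8, 15, 8, 10.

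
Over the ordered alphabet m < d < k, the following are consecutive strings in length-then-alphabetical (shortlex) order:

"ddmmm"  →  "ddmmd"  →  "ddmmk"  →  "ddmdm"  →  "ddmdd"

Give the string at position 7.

Continuing the enumeration 2 steps past ddmdd: ddmdd → ddmdk → (answer).

ddmkm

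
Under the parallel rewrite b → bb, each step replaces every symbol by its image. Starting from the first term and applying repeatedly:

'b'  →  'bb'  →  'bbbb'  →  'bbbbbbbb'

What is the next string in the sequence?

Apply φ to bbbbbbbb symbol by symbol: b→bb, b→bb, b→bb, b→bb, b→bb, b→bb, b→bb, b→bb; joined: bb bb bb bb bb bb bb bb.

bbbbbbbbbbbbbbbb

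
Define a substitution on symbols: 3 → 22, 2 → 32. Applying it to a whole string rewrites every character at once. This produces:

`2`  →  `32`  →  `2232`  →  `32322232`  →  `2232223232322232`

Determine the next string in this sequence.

Rewriting the 16 symbols of 2232223232322232 one by one yields 32 32 22 32 32 32 22 32 22 32 22 32 32 32 22 32; concatenated:

32322232323222322232223232322232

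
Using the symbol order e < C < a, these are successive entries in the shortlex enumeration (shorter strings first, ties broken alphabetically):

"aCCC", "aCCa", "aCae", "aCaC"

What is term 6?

Continuing the enumeration 2 steps past aCaC: aCaC → aCaa → (answer).

aaee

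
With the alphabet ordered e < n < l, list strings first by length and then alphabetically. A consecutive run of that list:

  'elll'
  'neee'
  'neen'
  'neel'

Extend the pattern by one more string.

Treat neel as a base-3 numeral over the given alphabet and add one, carrying through any trailing l's.

nene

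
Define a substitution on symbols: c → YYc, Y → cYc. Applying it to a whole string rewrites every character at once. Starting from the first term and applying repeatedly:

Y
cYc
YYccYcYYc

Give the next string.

cYccYcYYcYYccYcYYccYccYcYYc

Rewriting each symbol of YYccYcYYc: Y→cYc, Y→cYc, c→YYc, c→YYc, Y→cYc, c→YYc, Y→cYc, Y→cYc, c→YYc, which concatenates to cYc cYc YYc YYc cYc YYc cYc cYc YYc.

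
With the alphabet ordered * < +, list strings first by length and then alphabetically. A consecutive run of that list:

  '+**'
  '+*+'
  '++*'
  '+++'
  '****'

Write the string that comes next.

***+

Find the rightmost character of **** below +, bump it to the next letter, and reset everything to its right to *.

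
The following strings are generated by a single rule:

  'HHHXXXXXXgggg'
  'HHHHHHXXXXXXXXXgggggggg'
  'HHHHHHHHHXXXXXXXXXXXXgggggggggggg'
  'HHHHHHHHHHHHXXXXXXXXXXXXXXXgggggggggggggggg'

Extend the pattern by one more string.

Reading off run lengths: H runs 3, 6, 9, 12; X runs 6, 9, 12, 15; g runs 4, 8, 12, 16 — each is linear in n (n = 1, 2, …).
Setting n = 5 gives 15, 18, 20 characters in each block.

HHHHHHHHHHHHHHHXXXXXXXXXXXXXXXXXXgggggggggggggggggggg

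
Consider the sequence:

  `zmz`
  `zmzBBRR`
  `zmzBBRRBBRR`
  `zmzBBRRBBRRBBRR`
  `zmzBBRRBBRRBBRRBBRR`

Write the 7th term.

Each term is the previous one with BBRR appended.
From zmzBBRRBBRRBBRRBBRR, 2 further steps: zmzBBRRBBRRBBRRBBRR → zmzBBRRBBRRBBRRBBRRBBRR → (answer).

zmzBBRRBBRRBBRRBBRRBBRRBBRR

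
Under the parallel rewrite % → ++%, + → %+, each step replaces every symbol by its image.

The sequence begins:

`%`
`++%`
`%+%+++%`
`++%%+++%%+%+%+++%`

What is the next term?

Rewriting the 17 symbols of ++%%+++%%+%+%+++% one by one yields %+ %+ ++% ++% %+ %+ %+ ++% ++% %+ ++% %+ ++% %+ %+ %+ ++%; concatenated:

%+%+++%++%%+%+%+++%++%%+++%%+++%%+%+%+++%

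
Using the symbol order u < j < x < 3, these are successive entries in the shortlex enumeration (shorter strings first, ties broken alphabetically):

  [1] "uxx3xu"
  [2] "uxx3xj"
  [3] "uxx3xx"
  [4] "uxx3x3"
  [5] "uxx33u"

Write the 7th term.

uxx33x

Advancing 2 positions from uxx33u through uxx33u → uxx33j reaches term 7.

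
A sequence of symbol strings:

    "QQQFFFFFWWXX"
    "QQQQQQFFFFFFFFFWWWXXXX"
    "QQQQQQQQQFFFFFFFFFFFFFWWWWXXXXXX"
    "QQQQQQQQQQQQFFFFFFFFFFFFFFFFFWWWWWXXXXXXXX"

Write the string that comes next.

QQQQQQQQQQQQQQQFFFFFFFFFFFFFFFFFFFFFWWWWWWXXXXXXXXXX

Each string has the form Q^{3n} F^{4n+1} W^{n+1} X^{2n} (n = 1, 2, …).
For the next term, n = 5, so the run lengths are 15, 21, 6, 10.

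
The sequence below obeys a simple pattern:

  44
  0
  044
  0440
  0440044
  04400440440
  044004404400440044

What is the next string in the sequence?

04400440440044004404400440440

Each term (from the third on) is the previous term followed by the one before it: term 3 = 0·44 = 044.
So term 8 is 044004404400440044·04400440440.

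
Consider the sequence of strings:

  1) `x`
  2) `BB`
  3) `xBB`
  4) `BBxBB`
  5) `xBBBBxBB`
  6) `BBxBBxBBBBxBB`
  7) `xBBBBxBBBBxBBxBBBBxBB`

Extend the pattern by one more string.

Each term (from the third on) is the two preceding terms concatenated in order: term 3 = x·BB = xBB.
So term 8 is BBxBBxBBBBxBB·xBBBBxBBBBxBBxBBBBxBB.

BBxBBxBBBBxBBxBBBBxBBBBxBBxBBBBxBB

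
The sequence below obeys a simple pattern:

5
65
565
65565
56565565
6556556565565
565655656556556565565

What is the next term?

6556556565565565655656556556565565

This is a Fibonacci-style word recurrence s(k) = s(k−2)·s(k−1): e.g. 5·65 = 565.
Continuing: 6556556565565 · 565655656556556565565 gives term 8.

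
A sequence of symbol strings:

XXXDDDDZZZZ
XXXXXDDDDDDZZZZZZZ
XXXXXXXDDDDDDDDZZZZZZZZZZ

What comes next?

The n-th term is 2n-1 X's then 2n D's then 3n-2 Z's, where the shown terms are n = 2, 3, 4.
Setting n = 5 gives 9, 10, 13 characters in each block.

XXXXXXXXXDDDDDDDDDDZZZZZZZZZZZZZ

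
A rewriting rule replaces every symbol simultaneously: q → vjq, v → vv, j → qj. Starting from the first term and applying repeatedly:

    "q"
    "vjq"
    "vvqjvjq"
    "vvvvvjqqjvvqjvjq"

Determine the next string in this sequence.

Replace each of the 16 characters of vvvvvjqqjvvqjvjq in place — vv vv vv vv vv qj vjq vjq qj vv vv vjq qj vv qj vjq — and concatenate.

vvvvvvvvvvqjvjqvjqqjvvvvvjqqjvvqjvjq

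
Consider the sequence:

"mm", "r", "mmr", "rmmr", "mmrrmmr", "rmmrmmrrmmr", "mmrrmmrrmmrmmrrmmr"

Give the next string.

rmmrmmrrmmrmmrrmmrrmmrmmrrmmr

From term 3 onward, concatenate the second-to-last term with the last: mm·r = mmr, r·mmr = rmmr, …
Continuing: rmmrmmrrmmr · mmrrmmrrmmrmmrrmmr gives term 8.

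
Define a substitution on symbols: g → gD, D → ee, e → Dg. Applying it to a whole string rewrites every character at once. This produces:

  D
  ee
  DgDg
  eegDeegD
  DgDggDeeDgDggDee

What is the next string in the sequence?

eegDeegDgDeeDgDgeegDeegDgDeeDgDg

φ(DgDggDeeDgDggDee) expands symbol-by-symbol to ee gD ee gD gD ee Dg Dg ee gD ee gD gD ee Dg Dg; joining the 16 pieces gives the next term.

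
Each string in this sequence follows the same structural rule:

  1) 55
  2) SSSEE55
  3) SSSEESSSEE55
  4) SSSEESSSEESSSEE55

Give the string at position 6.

The strings grow by a fixed prefix SSSEE each time.
From SSSEESSSEESSSEE55, 2 further steps: SSSEESSSEESSSEE55 → SSSEESSSEESSSEESSSEE55 → (answer).

SSSEESSSEESSSEESSSEESSSEE55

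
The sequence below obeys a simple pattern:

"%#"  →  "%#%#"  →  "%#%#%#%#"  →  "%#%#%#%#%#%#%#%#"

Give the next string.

Every step duplicates the string.
Doubling %#%#%#%#%#%#%#%#:

%#%#%#%#%#%#%#%#%#%#%#%#%#%#%#%#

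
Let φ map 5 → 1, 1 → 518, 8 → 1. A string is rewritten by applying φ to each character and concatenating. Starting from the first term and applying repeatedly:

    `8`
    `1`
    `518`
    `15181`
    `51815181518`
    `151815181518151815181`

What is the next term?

Rewriting the 21 symbols of 151815181518151815181 one by one yields 518 1 518 1 518 1 518 1 518 1 518 1 518 1 518 1 518 1 518 1 518; concatenated:

5181518151815181518151815181518151815181518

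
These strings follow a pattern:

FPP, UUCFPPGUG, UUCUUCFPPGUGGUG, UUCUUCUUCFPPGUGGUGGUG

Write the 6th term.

UUCUUCUUCUUCUUCFPPGUGGUGGUGGUGGUG

Each term wraps the previous one in UUC on the left and GUG on the right.
From UUCUUCUUCFPPGUGGUGGUG, 2 further steps: UUCUUCUUCFPPGUGGUGGUG → UUCUUCUUCUUCFPPGUGGUGGUGGUG → (answer).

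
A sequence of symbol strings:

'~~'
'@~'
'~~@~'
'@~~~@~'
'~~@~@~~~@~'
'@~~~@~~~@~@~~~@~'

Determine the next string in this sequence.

~~@~@~~~@~@~~~@~~~@~@~~~@~

From term 3 onward, concatenate the second-to-last term with the last: ~~·@~ = ~~@~, @~·~~@~ = @~~~@~, …
The next term joins ~~@~@~~~@~ and @~~~@~~~@~@~~~@~.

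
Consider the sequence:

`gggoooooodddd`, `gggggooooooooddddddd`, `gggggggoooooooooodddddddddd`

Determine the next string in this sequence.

The n-th term is 2n-1 g's then 2n+2 o's then 3n-2 d's, where the shown terms are n = 2, 3, 4.
For the next term, n = 5, so the run lengths are 9, 12, 13.

gggggggggooooooooooooddddddddddddd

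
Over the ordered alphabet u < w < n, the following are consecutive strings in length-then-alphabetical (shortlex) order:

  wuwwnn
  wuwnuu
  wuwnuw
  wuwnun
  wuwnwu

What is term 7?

wuwnwn

Advancing 2 positions from wuwnwu through wuwnwu → wuwnww reaches term 7.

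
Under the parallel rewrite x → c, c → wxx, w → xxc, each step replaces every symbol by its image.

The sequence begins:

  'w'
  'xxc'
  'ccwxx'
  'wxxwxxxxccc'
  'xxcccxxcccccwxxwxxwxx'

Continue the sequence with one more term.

ccwxxwxxwxxccwxxwxxwxxwxxwxxxxcccxxcccxxccc

Applying the rule to each of the 21 symbols of xxcccxxcccccwxxwxxwxx gives the pieces c c wxx wxx wxx c c wxx wxx wxx wxx wxx xxc c c xxc c c xxc c c, which concatenate to the answer.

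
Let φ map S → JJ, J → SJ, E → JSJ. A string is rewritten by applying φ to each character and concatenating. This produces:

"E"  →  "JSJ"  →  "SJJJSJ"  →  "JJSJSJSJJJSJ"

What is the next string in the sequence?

SJSJJJSJJJSJJJSJSJSJJJSJ

Apply φ to JJSJSJSJJJSJ symbol by symbol: J→SJ, J→SJ, S→JJ, J→SJ, S→JJ, J→SJ, S→JJ, J→SJ, J→SJ, J→SJ, S→JJ, J→SJ; joined: SJ SJ JJ SJ JJ SJ JJ SJ SJ SJ JJ SJ.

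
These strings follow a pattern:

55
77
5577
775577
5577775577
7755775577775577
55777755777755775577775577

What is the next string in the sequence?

From term 3 onward, concatenate the second-to-last term with the last: 55·77 = 5577, 77·5577 = 775577, …
The next term joins 7755775577775577 and 55777755777755775577775577.

775577557777557755777755777755775577775577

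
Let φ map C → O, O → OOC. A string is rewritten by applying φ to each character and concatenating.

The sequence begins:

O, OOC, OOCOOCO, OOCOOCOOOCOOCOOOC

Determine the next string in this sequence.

OOCOOCOOOCOOCOOOCOOCOOCOOOCOOCOOOCOOCOOCO

Applying the rule to each of the 17 symbols of OOCOOCOOOCOOCOOOC gives the pieces OOC OOC O OOC OOC O OOC OOC OOC O OOC OOC O OOC OOC OOC O, which concatenate to the answer.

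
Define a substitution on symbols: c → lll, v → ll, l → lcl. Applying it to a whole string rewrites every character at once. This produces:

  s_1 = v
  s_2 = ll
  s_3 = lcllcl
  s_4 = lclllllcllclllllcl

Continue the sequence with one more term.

lclllllcllcllcllcllclllllcllclllllcllcllcllcllclllllcl

Applying the rule to each of the 18 symbols of lclllllcllclllllcl gives the pieces lcl lll lcl lcl lcl lcl lcl lll lcl lcl lll lcl lcl lcl lcl lcl lll lcl, which concatenate to the answer.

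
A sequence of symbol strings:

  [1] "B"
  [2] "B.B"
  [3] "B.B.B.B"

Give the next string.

B.B.B.B.B.B.B.B

s(k+1) = s(k)·.·s(k) — each term doubles the last with '.' between the halves.
One more doubling of B.B.B.B gives the answer.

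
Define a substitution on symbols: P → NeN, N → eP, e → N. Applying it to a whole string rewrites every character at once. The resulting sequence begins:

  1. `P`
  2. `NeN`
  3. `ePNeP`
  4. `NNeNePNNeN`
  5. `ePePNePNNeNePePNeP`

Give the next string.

Rewriting the 18 symbols of ePePNePNNeNePePNeP one by one yields N NeN N NeN eP N NeN eP eP N eP N NeN N NeN eP N NeN; concatenated:

NNeNNNeNePNNeNePePNePNNeNNNeNePNNeN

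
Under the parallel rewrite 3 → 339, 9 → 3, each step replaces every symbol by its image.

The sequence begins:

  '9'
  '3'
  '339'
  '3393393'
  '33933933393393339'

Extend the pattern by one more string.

33933933393393339339339333933933393393393

Replace each of the 17 characters of 33933933393393339 in place — 339 339 3 339 339 3 339 339 339 3 339 339 3 339 339 339 3 — and concatenate.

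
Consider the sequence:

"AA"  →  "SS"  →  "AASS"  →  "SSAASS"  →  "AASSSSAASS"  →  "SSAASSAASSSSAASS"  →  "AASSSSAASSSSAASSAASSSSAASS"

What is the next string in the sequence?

SSAASSAASSSSAASSAASSSSAASSSSAASSAASSSSAASS

From term 3 onward, concatenate the second-to-last term with the last: AA·SS = AASS, SS·AASS = SSAASS, …
So term 8 is SSAASSAASSSSAASS·AASSSSAASSSSAASSAASSSSAASS.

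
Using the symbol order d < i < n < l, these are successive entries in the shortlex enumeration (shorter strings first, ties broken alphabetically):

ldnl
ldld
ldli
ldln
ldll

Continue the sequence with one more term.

The successor of ldll increments the rightmost position that isn't already l and resets every position after it to d.

lidd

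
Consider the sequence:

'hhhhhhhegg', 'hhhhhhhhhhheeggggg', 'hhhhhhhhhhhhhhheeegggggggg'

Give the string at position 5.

The n-th term is 4n+3 h's then n e's then 3n-1 g's (n = 1, 2, …).
At n = 5 the blocks have lengths 23, 5, 14.

hhhhhhhhhhhhhhhhhhhhhhheeeeegggggggggggggg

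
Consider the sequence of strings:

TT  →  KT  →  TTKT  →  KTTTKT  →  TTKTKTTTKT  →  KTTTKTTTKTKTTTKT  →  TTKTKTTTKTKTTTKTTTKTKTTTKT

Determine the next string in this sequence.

Each term (from the third on) is the two preceding terms concatenated in order: term 3 = TT·KT = TTKT.
The next term joins KTTTKTTTKTKTTTKT and TTKTKTTTKTKTTTKTTTKTKTTTKT.

KTTTKTTTKTKTTTKTTTKTKTTTKTKTTTKTTTKTKTTTKT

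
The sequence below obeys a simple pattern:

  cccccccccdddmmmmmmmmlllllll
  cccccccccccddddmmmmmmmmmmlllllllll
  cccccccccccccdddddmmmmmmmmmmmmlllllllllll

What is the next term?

Each string has the form c^{2n+3} d^{n} m^{2n+2} l^{2n+1}, where the shown terms are n = 3, 4, 5.
For the next term, n = 6, so the run lengths are 15, 6, 14, 13.

cccccccccccccccddddddmmmmmmmmmmmmmmlllllllllllll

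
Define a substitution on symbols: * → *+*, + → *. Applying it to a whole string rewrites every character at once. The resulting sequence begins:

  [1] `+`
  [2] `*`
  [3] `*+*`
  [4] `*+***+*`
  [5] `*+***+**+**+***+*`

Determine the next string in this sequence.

Replace each of the 17 characters of *+***+**+**+***+* in place — *+* * *+* *+* *+* * *+* *+* * *+* *+* * *+* *+* *+* * *+* — and concatenate.

*+***+**+**+***+**+***+**+***+**+**+***+*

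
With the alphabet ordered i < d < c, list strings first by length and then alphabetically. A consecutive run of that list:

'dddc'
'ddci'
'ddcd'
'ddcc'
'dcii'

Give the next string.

The successor of dcii increments the rightmost position that isn't already c and resets every position after it to i.

dcid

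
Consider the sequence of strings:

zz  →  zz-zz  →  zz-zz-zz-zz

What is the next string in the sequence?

zz-zz-zz-zz-zz-zz-zz-zz

Every step duplicates the string with '-' between the halves.
One more doubling of zz-zz-zz-zz gives the answer.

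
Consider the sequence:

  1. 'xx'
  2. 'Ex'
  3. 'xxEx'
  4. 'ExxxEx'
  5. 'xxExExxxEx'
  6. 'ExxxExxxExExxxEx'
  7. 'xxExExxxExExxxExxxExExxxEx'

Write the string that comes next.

This is a Fibonacci-style word recurrence s(k) = s(k−2)·s(k−1): e.g. xx·Ex = xxEx.
Continuing: ExxxExxxExExxxEx · xxExExxxExExxxExxxExExxxEx gives term 8.

ExxxExxxExExxxExxxExExxxExExxxExxxExExxxEx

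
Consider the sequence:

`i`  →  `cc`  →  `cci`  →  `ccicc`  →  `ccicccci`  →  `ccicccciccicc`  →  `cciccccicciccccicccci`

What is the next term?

cciccccicciccccicccciccicccciccicc

From term 3 onward, concatenate the last term with the second-to-last: cc·i = cci, cci·cc = ccicc, …
The next term joins cciccccicciccccicccci and ccicccciccicc.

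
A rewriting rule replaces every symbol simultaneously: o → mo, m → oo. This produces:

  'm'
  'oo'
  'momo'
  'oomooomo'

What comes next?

Apply φ to oomooomo symbol by symbol: o→mo, o→mo, m→oo, o→mo, o→mo, o→mo, m→oo, o→mo; joined: mo mo oo mo mo mo oo mo.

momooomomomooomo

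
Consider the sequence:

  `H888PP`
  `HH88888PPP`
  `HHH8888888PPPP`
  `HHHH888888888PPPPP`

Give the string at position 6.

The n-th term is n-1 H's then 2n-1 8's then n P's, where the shown terms are n = 2, 3, 4, 5.
At n = 7 the blocks have lengths 6, 13, 7.

HHHHHH8888888888888PPPPPPP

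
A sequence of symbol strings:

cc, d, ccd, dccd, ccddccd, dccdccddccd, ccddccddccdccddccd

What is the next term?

From term 3 onward, concatenate the second-to-last term with the last: cc·d = ccd, d·ccd = dccd, …
The next term joins dccdccddccd and ccddccddccdccddccd.

dccdccddccdccddccddccdccddccd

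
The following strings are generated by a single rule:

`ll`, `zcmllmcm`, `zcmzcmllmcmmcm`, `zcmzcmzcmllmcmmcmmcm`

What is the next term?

Each term wraps the previous one in zcm on the left and mcm on the right.
Applying this once more to zcmzcmzcmllmcmmcmmcm:

zcmzcmzcmzcmllmcmmcmmcmmcm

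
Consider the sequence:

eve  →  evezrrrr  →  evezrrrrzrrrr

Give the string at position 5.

evezrrrrzrrrrzrrrrzrrrr

The strings grow by a fixed suffix zrrrr each time.
From evezrrrrzrrrr, 2 further steps: evezrrrrzrrrr → evezrrrrzrrrrzrrrr → (answer).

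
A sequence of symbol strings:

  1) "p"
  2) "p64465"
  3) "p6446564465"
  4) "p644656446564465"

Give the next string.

The strings grow by a fixed suffix 64465 each time.
Applying this once more to p644656446564465:

p64465644656446564465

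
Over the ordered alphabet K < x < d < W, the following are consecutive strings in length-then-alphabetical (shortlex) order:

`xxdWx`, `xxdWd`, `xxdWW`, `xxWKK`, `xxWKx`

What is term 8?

Continuing the enumeration 3 steps past xxWKx: xxWKx → xxWKd → xxWKW → (answer).

xxWxK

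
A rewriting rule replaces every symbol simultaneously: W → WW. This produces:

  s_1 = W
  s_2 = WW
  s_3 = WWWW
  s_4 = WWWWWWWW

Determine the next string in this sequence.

Expanding WWWWWWWW: W→WW, W→WW, W→WW, W→WW, W→WW, W→WW, W→WW, W→WW. Concatenated: WW WW WW WW WW WW WW WW.

WWWWWWWWWWWWWWWW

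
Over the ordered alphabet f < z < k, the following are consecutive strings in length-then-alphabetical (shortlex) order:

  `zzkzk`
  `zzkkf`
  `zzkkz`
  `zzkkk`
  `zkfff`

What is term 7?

zkffk

Stepping forward 2 times from zkfff: zkfff → zkffz, then the target.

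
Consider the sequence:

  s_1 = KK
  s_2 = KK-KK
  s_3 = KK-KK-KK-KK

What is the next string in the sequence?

s(k+1) = s(k)·-·s(k) — each term doubles the last with '-' between the halves.
One more doubling of KK-KK-KK-KK gives the answer.

KK-KK-KK-KK-KK-KK-KK-KK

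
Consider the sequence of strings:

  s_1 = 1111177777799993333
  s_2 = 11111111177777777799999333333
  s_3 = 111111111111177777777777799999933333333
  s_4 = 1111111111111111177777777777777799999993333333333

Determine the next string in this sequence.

11111111111111111111177777777777777777799999999333333333333

The n-th term is 4n+1 1's then 3n+3 7's then n+3 9's then 2n+2 3's (n = 1, 2, …).
At n = 5 the blocks have lengths 21, 18, 8, 12.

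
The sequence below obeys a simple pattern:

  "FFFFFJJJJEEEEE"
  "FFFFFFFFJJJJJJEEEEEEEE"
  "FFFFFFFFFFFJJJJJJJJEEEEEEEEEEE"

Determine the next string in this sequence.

Reading off run lengths: F runs 5, 8, 11; J runs 4, 6, 8; E runs 5, 8, 11 — each is linear in n, where the shown terms are n = 2, 3, 4.
At n = 5 the blocks have lengths 14, 10, 14.

FFFFFFFFFFFFFFJJJJJJJJJJEEEEEEEEEEEEEE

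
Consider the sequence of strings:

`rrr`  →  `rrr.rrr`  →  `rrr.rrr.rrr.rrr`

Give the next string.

Each string is two copies of the previous one joined by '.'.
Doubling rrr.rrr.rrr.rrr with '.' between the halves:

rrr.rrr.rrr.rrr.rrr.rrr.rrr.rrr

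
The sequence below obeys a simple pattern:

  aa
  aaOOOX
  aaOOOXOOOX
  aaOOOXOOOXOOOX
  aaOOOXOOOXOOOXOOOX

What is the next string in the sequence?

aaOOOXOOOXOOOXOOOXOOOX

The strings grow by a fixed suffix OOOX each time.
So the next term is aaOOOXOOOXOOOXOOOX·OOOX.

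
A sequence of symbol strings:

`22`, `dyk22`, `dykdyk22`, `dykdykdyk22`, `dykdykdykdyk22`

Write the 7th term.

Each term is the previous one with dyk prepended.
From dykdykdykdyk22, 2 further steps: dykdykdykdyk22 → dykdykdykdykdyk22 → (answer).

dykdykdykdykdykdyk22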